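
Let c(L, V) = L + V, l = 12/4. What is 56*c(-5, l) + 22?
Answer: -90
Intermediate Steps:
l = 3 (l = 12*(¼) = 3)
56*c(-5, l) + 22 = 56*(-5 + 3) + 22 = 56*(-2) + 22 = -112 + 22 = -90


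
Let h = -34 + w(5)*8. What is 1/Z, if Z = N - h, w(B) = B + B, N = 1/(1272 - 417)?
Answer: -855/39329 ≈ -0.021740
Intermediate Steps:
N = 1/855 ≈ 0.0011696
w(B) = 2*B
h = 46 (h = -34 + (2*5)*8 = -34 + 10*8 = -34 + 80 = 46)
Z = -39329/855 (Z = 1/855 - 1*46 = 1/855 - 46 = -39329/855 ≈ -45.999)
1/Z = 1/(-39329/855) = -855/39329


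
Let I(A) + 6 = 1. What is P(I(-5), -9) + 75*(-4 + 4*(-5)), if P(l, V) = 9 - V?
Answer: -1782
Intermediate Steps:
I(A) = -5 (I(A) = -6 + 1 = -5)
P(I(-5), -9) + 75*(-4 + 4*(-5)) = (9 - 1*(-9)) + 75*(-4 + 4*(-5)) = (9 + 9) + 75*(-4 - 20) = 18 + 75*(-24) = 18 - 1800 = -1782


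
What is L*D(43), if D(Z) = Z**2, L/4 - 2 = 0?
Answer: 14792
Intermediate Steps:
L = 8 (L = 8 + 4*0 = 8 + 0 = 8)
L*D(43) = 8*43**2 = 8*1849 = 14792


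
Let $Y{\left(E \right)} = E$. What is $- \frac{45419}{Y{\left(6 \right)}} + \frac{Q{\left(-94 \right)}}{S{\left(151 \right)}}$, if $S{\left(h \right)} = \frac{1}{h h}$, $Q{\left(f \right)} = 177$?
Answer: $\frac{24169243}{6} \approx 4.0282 \cdot 10^{6}$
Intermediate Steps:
$S{\left(h \right)} = \frac{1}{h^{2}}$
$- \frac{45419}{Y{\left(6 \right)}} + \frac{Q{\left(-94 \right)}}{S{\left(151 \right)}} = - \frac{45419}{6} + \frac{177}{\frac{1}{22801}} = \left(-45419\right) \frac{1}{6} + 177 \frac{1}{\frac{1}{22801}} = - \frac{45419}{6} + 177 \cdot 22801 = - \frac{45419}{6} + 4035777 = \frac{24169243}{6}$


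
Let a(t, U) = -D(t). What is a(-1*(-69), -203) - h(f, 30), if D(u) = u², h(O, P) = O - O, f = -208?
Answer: -4761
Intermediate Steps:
h(O, P) = 0
a(t, U) = -t²
a(-1*(-69), -203) - h(f, 30) = -(-1*(-69))² - 1*0 = -1*69² + 0 = -1*4761 + 0 = -4761 + 0 = -4761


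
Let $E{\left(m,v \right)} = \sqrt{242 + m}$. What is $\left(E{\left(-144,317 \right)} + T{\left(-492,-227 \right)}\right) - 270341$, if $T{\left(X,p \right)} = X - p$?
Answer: $-270606 + 7 \sqrt{2} \approx -2.706 \cdot 10^{5}$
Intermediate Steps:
$\left(E{\left(-144,317 \right)} + T{\left(-492,-227 \right)}\right) - 270341 = \left(\sqrt{242 - 144} - 265\right) - 270341 = \left(\sqrt{98} + \left(-492 + 227\right)\right) - 270341 = \left(7 \sqrt{2} - 265\right) - 270341 = \left(-265 + 7 \sqrt{2}\right) - 270341 = -270606 + 7 \sqrt{2}$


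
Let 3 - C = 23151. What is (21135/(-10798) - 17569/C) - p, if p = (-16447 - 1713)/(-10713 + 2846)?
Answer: -3447738502273/983186601084 ≈ -3.5067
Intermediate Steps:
C = -23148 (C = 3 - 1*23151 = 3 - 23151 = -23148)
p = 18160/7867 (p = -18160/(-7867) = -18160*(-1/7867) = 18160/7867 ≈ 2.3084)
(21135/(-10798) - 17569/C) - p = (21135/(-10798) - 17569/(-23148)) - 1*18160/7867 = (21135*(-1/10798) - 17569*(-1/23148)) - 18160/7867 = (-21135/10798 + 17569/23148) - 18160/7867 = -149761459/124976052 - 18160/7867 = -3447738502273/983186601084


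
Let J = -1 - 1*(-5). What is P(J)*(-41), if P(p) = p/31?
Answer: -164/31 ≈ -5.2903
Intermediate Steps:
J = 4 (J = -1 + 5 = 4)
P(p) = p/31 (P(p) = p*(1/31) = p/31)
P(J)*(-41) = ((1/31)*4)*(-41) = (4/31)*(-41) = -164/31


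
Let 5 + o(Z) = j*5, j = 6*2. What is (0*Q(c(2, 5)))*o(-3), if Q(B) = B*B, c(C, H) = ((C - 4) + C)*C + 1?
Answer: 0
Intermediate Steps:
j = 12
c(C, H) = 1 + C*(-4 + 2*C) (c(C, H) = ((-4 + C) + C)*C + 1 = (-4 + 2*C)*C + 1 = C*(-4 + 2*C) + 1 = 1 + C*(-4 + 2*C))
Q(B) = B²
o(Z) = 55 (o(Z) = -5 + 12*5 = -5 + 60 = 55)
(0*Q(c(2, 5)))*o(-3) = (0*(1 - 4*2 + 2*2²)²)*55 = (0*(1 - 8 + 2*4)²)*55 = (0*(1 - 8 + 8)²)*55 = (0*1²)*55 = (0*1)*55 = 0*55 = 0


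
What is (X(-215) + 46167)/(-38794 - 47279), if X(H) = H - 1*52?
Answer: -15300/28691 ≈ -0.53327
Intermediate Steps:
X(H) = -52 + H (X(H) = H - 52 = -52 + H)
(X(-215) + 46167)/(-38794 - 47279) = ((-52 - 215) + 46167)/(-38794 - 47279) = (-267 + 46167)/(-86073) = 45900*(-1/86073) = -15300/28691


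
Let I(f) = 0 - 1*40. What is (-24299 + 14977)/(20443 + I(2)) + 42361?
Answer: 864282161/20403 ≈ 42361.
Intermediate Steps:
I(f) = -40 (I(f) = 0 - 40 = -40)
(-24299 + 14977)/(20443 + I(2)) + 42361 = (-24299 + 14977)/(20443 - 40) + 42361 = -9322/20403 + 42361 = 864282161/20403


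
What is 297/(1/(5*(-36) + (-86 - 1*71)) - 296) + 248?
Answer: 8212885/33251 ≈ 247.00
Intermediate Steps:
297/(1/(5*(-36) + (-86 - 1*71)) - 296) + 248 = 297/(1/(-180 + (-86 - 71)) - 296) + 248 = 297/(1/(-180 - 157) - 296) + 248 = 297/(1/(-337) - 296) + 248 = 297/(-1/337 - 296) + 248 = 297/(-99753/337) + 248 = 297*(-337/99753) + 248 = -33363/33251 + 248 = 8212885/33251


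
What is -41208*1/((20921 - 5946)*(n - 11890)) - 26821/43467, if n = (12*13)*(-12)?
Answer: -2762820038407/4478968994325 ≈ -0.61684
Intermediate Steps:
n = -1872 (n = 156*(-12) = -1872)
-41208*1/((20921 - 5946)*(n - 11890)) - 26821/43467 = -41208*1/((-1872 - 11890)*(20921 - 5946)) - 26821/43467 = -41208/((-13762*14975)) - 26821*1/43467 = -41208/(-206085950) - 26821/43467 = -41208*(-1/206085950) - 26821/43467 = 20604/103042975 - 26821/43467 = -2762820038407/4478968994325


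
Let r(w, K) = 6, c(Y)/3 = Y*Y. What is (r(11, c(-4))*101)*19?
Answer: 11514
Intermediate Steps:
c(Y) = 3*Y² (c(Y) = 3*(Y*Y) = 3*Y²)
(r(11, c(-4))*101)*19 = (6*101)*19 = 606*19 = 11514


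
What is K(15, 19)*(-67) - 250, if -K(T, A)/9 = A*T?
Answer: 171605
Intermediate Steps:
K(T, A) = -9*A*T
K(15, 19)*(-67) - 250 = -9*19*15*(-67) - 250 = -2565*(-67) - 250 = 171855 - 250 = 171605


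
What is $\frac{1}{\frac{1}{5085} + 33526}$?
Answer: $\frac{5085}{170479711} \approx 2.9828 \cdot 10^{-5}$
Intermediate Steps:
$\frac{1}{\frac{1}{5085} + 33526} = \frac{1}{\frac{170479711}{5085}} = \frac{5085}{170479711}$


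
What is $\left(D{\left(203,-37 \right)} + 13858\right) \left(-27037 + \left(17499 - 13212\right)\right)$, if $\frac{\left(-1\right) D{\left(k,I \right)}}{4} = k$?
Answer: $-296796500$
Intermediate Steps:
$D{\left(k,I \right)} = - 4 k$
$\left(D{\left(203,-37 \right)} + 13858\right) \left(-27037 + \left(17499 - 13212\right)\right) = \left(\left(-4\right) 203 + 13858\right) \left(-27037 + \left(17499 - 13212\right)\right) = \left(-812 + 13858\right) \left(-27037 + 4287\right) = 13046 \left(-22750\right) = -296796500$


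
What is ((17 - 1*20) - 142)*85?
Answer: -12325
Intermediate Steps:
((17 - 1*20) - 142)*85 = ((17 - 20) - 142)*85 = (-3 - 142)*85 = -145*85 = -12325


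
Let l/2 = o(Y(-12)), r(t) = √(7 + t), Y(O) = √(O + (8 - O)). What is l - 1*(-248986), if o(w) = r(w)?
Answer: 248986 + 2*√(7 + 2*√2) ≈ 2.4899e+5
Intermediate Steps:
Y(O) = 2*√2 (Y(O) = √8 = 2*√2)
o(w) = √(7 + w)
l = 2*√(7 + 2*√2) ≈ 6.2701
l - 1*(-248986) = 2*√(7 + 2*√2) - 1*(-248986) = 2*√(7 + 2*√2) + 248986 = 248986 + 2*√(7 + 2*√2)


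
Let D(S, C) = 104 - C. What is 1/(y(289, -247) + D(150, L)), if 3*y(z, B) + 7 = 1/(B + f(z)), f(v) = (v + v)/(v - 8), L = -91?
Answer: 206487/39782881 ≈ 0.0051904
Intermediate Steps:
f(v) = 2*v/(-8 + v) (f(v) = (2*v)/(-8 + v) = 2*v/(-8 + v))
y(z, B) = -7/3 + 1/(3*(B + 2*z/(-8 + z)))
1/(y(289, -247) + D(150, L)) = 1/((-14*289 - (-1 + 7*(-247))*(-8 + 289))/(3*(2*289 - 247*(-8 + 289))) + (104 - 1*(-91))) = 1/((-4046 - 1*(-1 - 1729)*281)/(3*(578 - 247*281)) + (104 + 91)) = 1/((-4046 - 1*(-1730)*281)/(3*(578 - 69407)) + 195) = 1/((⅓)*(-4046 + 486130)/(-68829) + 195) = 1/((⅓)*(-1/68829)*482084 + 195) = 1/(-482084/206487 + 195) = 1/(39782881/206487) = 206487/39782881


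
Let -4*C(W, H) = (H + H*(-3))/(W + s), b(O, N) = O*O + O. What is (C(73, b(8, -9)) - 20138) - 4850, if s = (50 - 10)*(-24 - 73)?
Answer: -10569928/423 ≈ -24988.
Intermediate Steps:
b(O, N) = O + O² (b(O, N) = O² + O = O + O²)
s = -3880 (s = 40*(-97) = -3880)
C(W, H) = H/(2*(-3880 + W)) (C(W, H) = -(H + H*(-3))/(4*(W - 3880)) = -(H - 3*H)/(4*(-3880 + W)) = -(-2*H)/(4*(-3880 + W)) = -(-1)*H/(2*(-3880 + W)) = H/(2*(-3880 + W)))
(C(73, b(8, -9)) - 20138) - 4850 = ((8*(1 + 8))/(2*(-3880 + 73)) - 20138) - 4850 = ((½)*(8*9)/(-3807) - 20138) - 4850 = ((½)*72*(-1/3807) - 20138) - 4850 = (-4/423 - 20138) - 4850 = -8518378/423 - 4850 = -10569928/423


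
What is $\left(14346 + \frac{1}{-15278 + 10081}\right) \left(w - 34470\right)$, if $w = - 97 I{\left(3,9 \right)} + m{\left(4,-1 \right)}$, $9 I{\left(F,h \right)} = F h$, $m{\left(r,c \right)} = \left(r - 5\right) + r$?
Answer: $- \frac{2591423044038}{5197} \approx -4.9864 \cdot 10^{8}$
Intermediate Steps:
$m{\left(r,c \right)} = -5 + 2 r$ ($m{\left(r,c \right)} = \left(-5 + r\right) + r = -5 + 2 r$)
$I{\left(F,h \right)} = \frac{F h}{9}$
$w = -288$ ($w = - 97 \cdot \frac{1}{9} \cdot 3 \cdot 9 + \left(-5 + 2 \cdot 4\right) = \left(-97\right) 3 + \left(-5 + 8\right) = -291 + 3 = -288$)
$\left(14346 + \frac{1}{-15278 + 10081}\right) \left(w - 34470\right) = \left(14346 + \frac{1}{-15278 + 10081}\right) \left(-288 - 34470\right) = \left(14346 + \frac{1}{-5197}\right) \left(-34758\right) = \left(14346 - \frac{1}{5197}\right) \left(-34758\right) = \frac{74556161}{5197} \left(-34758\right) = - \frac{2591423044038}{5197}$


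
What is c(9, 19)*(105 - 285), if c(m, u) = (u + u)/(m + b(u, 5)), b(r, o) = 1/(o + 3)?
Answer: -54720/73 ≈ -749.59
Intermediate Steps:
b(r, o) = 1/(3 + o)
c(m, u) = 2*u/(1/8 + m) (c(m, u) = (u + u)/(m + 1/(3 + 5)) = (2*u)/(m + 1/8) = (2*u)/(1/8 + m) = 2*u/(1/8 + m))
c(9, 19)*(105 - 285) = (16*19/(1 + 8*9))*(105 - 285) = (16*19/(1 + 72))*(-180) = (16*19/73)*(-180) = (16*19*(1/73))*(-180) = (304/73)*(-180) = -54720/73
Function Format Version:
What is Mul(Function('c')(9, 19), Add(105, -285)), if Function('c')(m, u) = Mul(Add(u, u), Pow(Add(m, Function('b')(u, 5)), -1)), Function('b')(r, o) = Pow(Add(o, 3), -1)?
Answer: Rational(-54720, 73) ≈ -749.59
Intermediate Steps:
Function('b')(r, o) = Pow(Add(3, o), -1)
Function('c')(m, u) = Mul(2, u, Pow(Add(Rational(1, 8), m), -1)) (Function('c')(m, u) = Mul(Add(u, u), Pow(Add(m, Pow(Add(3, 5), -1)), -1)) = Mul(Mul(2, u), Pow(Add(m, Pow(8, -1)), -1)) = Mul(Mul(2, u), Pow(Add(m, Rational(1, 8)), -1)) = Mul(Mul(2, u), Pow(Add(Rational(1, 8), m), -1)) = Mul(2, u, Pow(Add(Rational(1, 8), m), -1)))
Mul(Function('c')(9, 19), Add(105, -285)) = Mul(Mul(16, 19, Pow(Add(1, Mul(8, 9)), -1)), Add(105, -285)) = Mul(Mul(16, 19, Pow(Add(1, 72), -1)), -180) = Mul(Mul(16, 19, Pow(73, -1)), -180) = Mul(Mul(16, 19, Rational(1, 73)), -180) = Mul(Rational(304, 73), -180) = Rational(-54720, 73)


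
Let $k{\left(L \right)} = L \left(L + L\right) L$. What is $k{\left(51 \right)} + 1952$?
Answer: $267254$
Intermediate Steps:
$k{\left(L \right)} = 2 L^{3}$ ($k{\left(L \right)} = L 2 L L = 2 L^{2} L = 2 L^{3}$)
$k{\left(51 \right)} + 1952 = 2 \cdot 51^{3} + 1952 = 2 \cdot 132651 + 1952 = 265302 + 1952 = 267254$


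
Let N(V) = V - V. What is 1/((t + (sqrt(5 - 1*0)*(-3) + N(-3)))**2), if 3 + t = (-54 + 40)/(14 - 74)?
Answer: 42650100/1129699321 - 13446000*sqrt(5)/1129699321 ≈ 0.011139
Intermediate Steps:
N(V) = 0
t = -83/30 (t = -3 + (-54 + 40)/(14 - 74) = -3 - 14/(-60) = -3 - 14*(-1/60) = -3 + 7/30 = -83/30 ≈ -2.7667)
1/((t + (sqrt(5 - 1*0)*(-3) + N(-3)))**2) = 1/((-83/30 + (sqrt(5 - 1*0)*(-3) + 0))**2) = 1/((-83/30 + (sqrt(5 + 0)*(-3) + 0))**2) = 1/((-83/30 + (sqrt(5)*(-3) + 0))**2) = 1/((-83/30 + (-3*sqrt(5) + 0))**2) = 1/((-83/30 - 3*sqrt(5))**2) = (-83/30 - 3*sqrt(5))**(-2)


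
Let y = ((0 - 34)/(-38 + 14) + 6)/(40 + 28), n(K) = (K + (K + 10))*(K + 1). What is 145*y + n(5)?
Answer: 110825/816 ≈ 135.81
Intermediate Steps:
n(K) = (1 + K)*(10 + 2*K) (n(K) = (K + (10 + K))*(1 + K) = (10 + 2*K)*(1 + K) = (1 + K)*(10 + 2*K))
y = 89/816 (y = (-34/(-24) + 6)/68 = (-34*(-1/24) + 6)*(1/68) = (17/12 + 6)*(1/68) = (89/12)*(1/68) = 89/816 ≈ 0.10907)
145*y + n(5) = 145*(89/816) + (10 + 2*5² + 12*5) = 12905/816 + (10 + 2*25 + 60) = 12905/816 + (10 + 50 + 60) = 12905/816 + 120 = 110825/816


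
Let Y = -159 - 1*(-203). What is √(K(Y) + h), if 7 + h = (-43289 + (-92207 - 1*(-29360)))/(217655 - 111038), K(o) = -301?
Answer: 2*I*√878102196531/106617 ≈ 17.578*I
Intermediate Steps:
Y = 44 (Y = -159 + 203 = 44)
h = -852455/106617 (h = -7 + (-43289 + (-92207 - 1*(-29360)))/(217655 - 111038) = -7 + (-43289 + (-92207 + 29360))/106617 = -7 + (-43289 - 62847)*(1/106617) = -7 - 106136*1/106617 = -7 - 106136/106617 = -852455/106617 ≈ -7.9955)
√(K(Y) + h) = √(-301 - 852455/106617) = √(-32944172/106617) = 2*I*√878102196531/106617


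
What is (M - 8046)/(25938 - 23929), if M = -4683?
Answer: -12729/2009 ≈ -6.3360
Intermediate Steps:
(M - 8046)/(25938 - 23929) = (-4683 - 8046)/(25938 - 23929) = -12729/2009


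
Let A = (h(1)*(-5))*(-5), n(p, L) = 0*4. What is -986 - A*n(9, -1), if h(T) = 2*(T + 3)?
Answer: -986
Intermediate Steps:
h(T) = 6 + 2*T (h(T) = 2*(3 + T) = 6 + 2*T)
n(p, L) = 0
A = 200 (A = ((6 + 2*1)*(-5))*(-5) = ((6 + 2)*(-5))*(-5) = (8*(-5))*(-5) = -40*(-5) = 200)
-986 - A*n(9, -1) = -986 - 200*0 = -986 - 1*0 = -986 + 0 = -986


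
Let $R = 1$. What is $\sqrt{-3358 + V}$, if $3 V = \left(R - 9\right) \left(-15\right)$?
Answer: $i \sqrt{3318} \approx 57.602 i$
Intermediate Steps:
$V = 40$ ($V = \frac{\left(1 - 9\right) \left(-15\right)}{3} = \frac{\left(-8\right) \left(-15\right)}{3} = \frac{1}{3} \cdot 120 = 40$)
$\sqrt{-3358 + V} = \sqrt{-3358 + 40} = \sqrt{-3318} = i \sqrt{3318}$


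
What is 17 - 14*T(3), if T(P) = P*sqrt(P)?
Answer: 17 - 42*sqrt(3) ≈ -55.746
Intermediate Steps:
T(P) = P**(3/2)
17 - 14*T(3) = 17 - 42*sqrt(3)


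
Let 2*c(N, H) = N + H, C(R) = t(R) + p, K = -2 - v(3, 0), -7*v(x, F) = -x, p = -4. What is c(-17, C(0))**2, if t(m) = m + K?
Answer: 6724/49 ≈ 137.22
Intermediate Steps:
v(x, F) = x/7 (v(x, F) = -(-1)*x/7 = x/7)
K = -17/7 (K = -2 - 3/7 = -17/7 ≈ -2.4286)
t(m) = -17/7 + m (t(m) = m - 17/7 = -17/7 + m)
C(R) = -45/7 + R (C(R) = (-17/7 + R) - 4 = -45/7 + R)
c(N, H) = H/2 + N/2 (c(N, H) = (N + H)/2 = (H + N)/2 = H/2 + N/2)
c(-17, C(0))**2 = ((-45/7 + 0)/2 + (1/2)*(-17))**2 = ((1/2)*(-45/7) - 17/2)**2 = (-45/14 - 17/2)**2 = (-82/7)**2 = 6724/49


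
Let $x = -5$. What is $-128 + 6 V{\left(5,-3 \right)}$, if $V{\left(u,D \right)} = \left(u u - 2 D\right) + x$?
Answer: $28$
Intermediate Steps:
$V{\left(u,D \right)} = -5 + u^{2} - 2 D$ ($V{\left(u,D \right)} = \left(u u - 2 D\right) - 5 = \left(u^{2} - 2 D\right) - 5 = -5 + u^{2} - 2 D$)
$-128 + 6 V{\left(5,-3 \right)} = -128 + 6 \left(-5 + 5^{2} - -6\right) = -128 + 6 \left(-5 + 25 + 6\right) = -128 + 6 \cdot 26 = -128 + 156 = 28$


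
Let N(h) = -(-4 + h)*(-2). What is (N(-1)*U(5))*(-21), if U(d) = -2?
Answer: -420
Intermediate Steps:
N(h) = -8 + 2*h (N(h) = (4 - h)*(-2) = -8 + 2*h)
(N(-1)*U(5))*(-21) = ((-8 + 2*(-1))*(-2))*(-21) = ((-8 - 2)*(-2))*(-21) = -10*(-2)*(-21) = 20*(-21) = -420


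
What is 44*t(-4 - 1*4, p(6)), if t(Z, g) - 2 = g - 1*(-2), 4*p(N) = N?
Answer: 242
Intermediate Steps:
p(N) = N/4
t(Z, g) = 4 + g (t(Z, g) = 2 + (g - 1*(-2)) = 2 + (g + 2) = 2 + (2 + g) = 4 + g)
44*t(-4 - 1*4, p(6)) = 44*(4 + (1/4)*6) = 44*(4 + 3/2) = 44*(11/2) = 242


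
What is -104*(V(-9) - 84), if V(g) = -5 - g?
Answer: 8320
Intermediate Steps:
-104*(V(-9) - 84) = -104*((-5 - 1*(-9)) - 84) = -104*((-5 + 9) - 84) = -104*(4 - 84) = -104*(-80) = 8320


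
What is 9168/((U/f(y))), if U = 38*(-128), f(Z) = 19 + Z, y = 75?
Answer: -26931/152 ≈ -177.18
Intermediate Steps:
U = -4864
9168/((U/f(y))) = 9168/((-4864/(19 + 75))) = 9168/((-4864/94)) = 9168/((-4864*1/94)) = 9168/(-2432/47) = 9168*(-47/2432) = -26931/152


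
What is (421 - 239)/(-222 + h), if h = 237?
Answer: 182/15 ≈ 12.133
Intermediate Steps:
(421 - 239)/(-222 + h) = (421 - 239)/(-222 + 237) = 182/15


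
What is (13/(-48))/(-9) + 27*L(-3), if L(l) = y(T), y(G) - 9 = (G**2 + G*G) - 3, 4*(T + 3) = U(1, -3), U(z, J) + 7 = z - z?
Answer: 596335/432 ≈ 1380.4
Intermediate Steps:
U(z, J) = -7 (U(z, J) = -7 + (z - z) = -7 + 0 = -7)
T = -19/4 (T = -3 + (1/4)*(-7) = -3 - 7/4 = -19/4 ≈ -4.7500)
y(G) = 6 + 2*G**2 (y(G) = 9 + ((G**2 + G*G) - 3) = 9 + ((G**2 + G**2) - 3) = 9 + (2*G**2 - 3) = 9 + (-3 + 2*G**2) = 6 + 2*G**2)
L(l) = 409/8 (L(l) = 6 + 2*(-19/4)**2 = 6 + 2*(361/16) = 6 + 361/8 = 409/8)
(13/(-48))/(-9) + 27*L(-3) = (13/(-48))/(-9) + 27*(409/8) = (13*(-1/48))*(-1/9) + 11043/8 = -13/48*(-1/9) + 11043/8 = 13/432 + 11043/8 = 596335/432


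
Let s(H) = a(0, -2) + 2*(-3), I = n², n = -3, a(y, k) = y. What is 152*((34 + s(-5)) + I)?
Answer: 5624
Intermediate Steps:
I = 9 (I = (-3)² = 9)
s(H) = -6 (s(H) = 0 + 2*(-3) = 0 - 6 = -6)
152*((34 + s(-5)) + I) = 152*((34 - 6) + 9) = 152*(28 + 9) = 152*37 = 5624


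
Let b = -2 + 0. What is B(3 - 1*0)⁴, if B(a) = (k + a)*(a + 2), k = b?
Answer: 625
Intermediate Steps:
b = -2
k = -2
B(a) = (-2 + a)*(2 + a) (B(a) = (-2 + a)*(a + 2) = (-2 + a)*(2 + a))
B(3 - 1*0)⁴ = (-4 + (3 - 1*0)²)⁴ = (-4 + (3 + 0)²)⁴ = (-4 + 3²)⁴ = (-4 + 9)⁴ = 5⁴ = 625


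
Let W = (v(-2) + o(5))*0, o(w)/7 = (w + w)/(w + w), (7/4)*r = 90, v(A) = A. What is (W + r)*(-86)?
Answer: -30960/7 ≈ -4422.9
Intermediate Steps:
r = 360/7 (r = (4/7)*90 = 360/7 ≈ 51.429)
o(w) = 7 (o(w) = 7*((w + w)/(w + w)) = 7*((2*w)/((2*w))) = 7*((2*w)*(1/(2*w))) = 7*1 = 7)
W = 0 (W = (-2 + 7)*0 = 5*0 = 0)
(W + r)*(-86) = (0 + 360/7)*(-86) = (360/7)*(-86) = -30960/7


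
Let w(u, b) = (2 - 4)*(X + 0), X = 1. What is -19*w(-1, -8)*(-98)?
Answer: -3724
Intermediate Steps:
w(u, b) = -2 (w(u, b) = (2 - 4)*(1 + 0) = -2*1 = -2)
-19*w(-1, -8)*(-98) = -19*(-2)*(-98) = 38*(-98) = -3724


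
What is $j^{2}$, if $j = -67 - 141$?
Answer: $43264$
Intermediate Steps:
$j = -208$
$j^{2} = \left(-208\right)^{2} = 43264$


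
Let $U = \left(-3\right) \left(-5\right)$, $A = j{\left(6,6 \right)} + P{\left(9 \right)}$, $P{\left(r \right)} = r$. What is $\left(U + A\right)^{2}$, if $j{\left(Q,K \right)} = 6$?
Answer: $900$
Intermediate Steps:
$A = 15$ ($A = 6 + 9 = 15$)
$U = 15$
$\left(U + A\right)^{2} = \left(15 + 15\right)^{2} = 30^{2} = 900$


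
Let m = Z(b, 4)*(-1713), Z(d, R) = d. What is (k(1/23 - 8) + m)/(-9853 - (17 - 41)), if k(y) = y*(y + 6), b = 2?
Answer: 1804119/5199541 ≈ 0.34698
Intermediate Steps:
k(y) = y*(6 + y)
m = -3426 (m = 2*(-1713) = -3426)
(k(1/23 - 8) + m)/(-9853 - (17 - 41)) = ((1/23 - 8)*(6 + (1/23 - 8)) - 3426)/(-9853 - (17 - 41)) = ((1/23 - 8)*(6 + (1/23 - 8)) - 3426)/(-9853 - 1*(-24)) = (-183*(6 - 183/23)/23 - 3426)/(-9853 + 24) = (-183/23*(-45/23) - 3426)/(-9829) = (8235/529 - 3426)*(-1/9829) = -1804119/529*(-1/9829) = 1804119/5199541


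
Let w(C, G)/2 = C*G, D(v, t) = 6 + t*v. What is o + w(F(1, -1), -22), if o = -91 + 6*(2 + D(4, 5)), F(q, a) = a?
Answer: 121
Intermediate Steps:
w(C, G) = 2*C*G (w(C, G) = 2*(C*G) = 2*C*G)
o = 77 (o = -91 + 6*(2 + (6 + 5*4)) = -91 + 6*(2 + (6 + 20)) = -91 + 6*(2 + 26) = -91 + 6*28 = -91 + 168 = 77)
o + w(F(1, -1), -22) = 77 + 2*(-1)*(-22) = 77 + 44 = 121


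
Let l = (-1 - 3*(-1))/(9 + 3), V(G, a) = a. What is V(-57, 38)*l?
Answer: 19/3 ≈ 6.3333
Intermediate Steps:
l = ⅙ (l = (-1 + 3)/12 = 2*(1/12) = ⅙ ≈ 0.16667)
V(-57, 38)*l = 38*(⅙) = 19/3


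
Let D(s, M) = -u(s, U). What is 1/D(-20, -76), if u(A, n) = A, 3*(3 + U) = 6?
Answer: 1/20 ≈ 0.050000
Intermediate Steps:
U = -1 (U = -3 + (⅓)*6 = -3 + 2 = -1)
D(s, M) = -s
1/D(-20, -76) = 1/(-1*(-20)) = 1/20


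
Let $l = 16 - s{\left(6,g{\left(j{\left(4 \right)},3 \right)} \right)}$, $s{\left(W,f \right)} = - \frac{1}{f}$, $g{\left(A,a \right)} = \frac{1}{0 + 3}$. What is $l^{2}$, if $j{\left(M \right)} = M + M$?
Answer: $361$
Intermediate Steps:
$j{\left(M \right)} = 2 M$
$g{\left(A,a \right)} = \frac{1}{3}$
$l = 19$ ($l = 16 - - \frac{1}{\frac{1}{3}} = 16 - \left(-1\right) 3 = 16 - -3 = 16 + 3 = 19$)
$l^{2} = 19^{2} = 361$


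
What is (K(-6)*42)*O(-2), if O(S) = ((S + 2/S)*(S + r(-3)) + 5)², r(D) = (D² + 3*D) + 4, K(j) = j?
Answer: -252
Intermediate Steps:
r(D) = 4 + D² + 3*D
O(S) = (5 + (4 + S)*(S + 2/S))² (O(S) = ((S + 2/S)*(S + (4 + (-3)² + 3*(-3))) + 5)² = ((S + 2/S)*(S + (4 + 9 - 9)) + 5)² = ((S + 2/S)*(S + 4) + 5)² = ((S + 2/S)*(4 + S) + 5)² = ((4 + S)*(S + 2/S) + 5)² = (5 + (4 + S)*(S + 2/S))²)
(K(-6)*42)*O(-2) = (-6*42)*((8 + (-2)³ + 4*(-2)² + 7*(-2))²/(-2)²) = -63*(8 - 8 + 4*4 - 14)² = -63*(8 - 8 + 16 - 14)² = -63*2² = -63*4 = -252*1 = -252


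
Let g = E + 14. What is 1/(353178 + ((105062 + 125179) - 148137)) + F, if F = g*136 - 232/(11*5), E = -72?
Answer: -188943728249/23940510 ≈ -7892.2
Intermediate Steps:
g = -58 (g = -72 + 14 = -58)
F = -434072/55 (F = -58*136 - 232/(11*5) = -7888 - 232/55 = -434072/55 ≈ -7892.2)
1/(353178 + ((105062 + 125179) - 148137)) + F = 1/(353178 + ((105062 + 125179) - 148137)) - 434072/55 = 1/(353178 + (230241 - 148137)) - 434072/55 = 1/(353178 + 82104) - 434072/55 = 1/435282 - 434072/55 = -188943728249/23940510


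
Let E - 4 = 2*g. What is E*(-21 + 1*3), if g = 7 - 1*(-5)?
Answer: -504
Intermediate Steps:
g = 12 (g = 7 + 5 = 12)
E = 28 (E = 4 + 2*12 = 4 + 24 = 28)
E*(-21 + 1*3) = 28*(-21 + 1*3) = 28*(-21 + 3) = 28*(-18) = -504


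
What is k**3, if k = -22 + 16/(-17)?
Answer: -59319000/4913 ≈ -12074.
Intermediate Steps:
k = -390/17 (k = -22 + 16*(-1/17) = -22 - 16/17 = -390/17 ≈ -22.941)
k**3 = (-390/17)**3 = -59319000/4913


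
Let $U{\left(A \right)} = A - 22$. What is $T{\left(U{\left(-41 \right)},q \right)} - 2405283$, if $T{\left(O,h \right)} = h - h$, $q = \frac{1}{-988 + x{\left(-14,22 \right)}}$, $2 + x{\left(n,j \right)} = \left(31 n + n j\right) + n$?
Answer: $-2405283$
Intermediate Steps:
$x{\left(n,j \right)} = -2 + 32 n + j n$ ($x{\left(n,j \right)} = -2 + \left(\left(31 n + n j\right) + n\right) = -2 + \left(\left(31 n + j n\right) + n\right) = -2 + \left(32 n + j n\right) = -2 + 32 n + j n$)
$q = - \frac{1}{1746}$ ($q = \frac{1}{-988 + \left(-2 + 32 \left(-14\right) + 22 \left(-14\right)\right)} = \frac{1}{-988 - 758} = \frac{1}{-1746} = - \frac{1}{1746} \approx -0.00057274$)
$U{\left(A \right)} = -22 + A$
$T{\left(O,h \right)} = 0$
$T{\left(U{\left(-41 \right)},q \right)} - 2405283 = 0 - 2405283 = -2405283$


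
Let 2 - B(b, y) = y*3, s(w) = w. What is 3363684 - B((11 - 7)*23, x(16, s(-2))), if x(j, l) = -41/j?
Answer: 53818789/16 ≈ 3.3637e+6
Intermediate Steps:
B(b, y) = 2 - 3*y (B(b, y) = 2 - y*3 = 2 - 3*y)
3363684 - B((11 - 7)*23, x(16, s(-2))) = 3363684 - (2 - (-123)/16) = 3363684 - (2 - 3*(-41/16)) = 3363684 - (2 + 123/16) = 3363684 - 1*155/16 = 3363684 - 155/16 = 53818789/16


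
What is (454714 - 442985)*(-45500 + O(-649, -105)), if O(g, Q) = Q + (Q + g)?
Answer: -543744711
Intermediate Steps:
O(g, Q) = g + 2*Q
(454714 - 442985)*(-45500 + O(-649, -105)) = (454714 - 442985)*(-45500 + (-649 + 2*(-105))) = 11729*(-45500 + (-649 - 210)) = 11729*(-45500 - 859) = 11729*(-46359) = -543744711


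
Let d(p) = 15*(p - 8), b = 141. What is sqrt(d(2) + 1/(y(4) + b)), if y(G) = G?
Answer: I*sqrt(1892105)/145 ≈ 9.4865*I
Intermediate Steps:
d(p) = -120 + 15*p (d(p) = 15*(-8 + p) = -120 + 15*p)
sqrt(d(2) + 1/(y(4) + b)) = sqrt((-120 + 15*2) + 1/(4 + 141)) = sqrt((-120 + 30) + 1/145) = sqrt(-90 + 1/145) = sqrt(-13049/145) = I*sqrt(1892105)/145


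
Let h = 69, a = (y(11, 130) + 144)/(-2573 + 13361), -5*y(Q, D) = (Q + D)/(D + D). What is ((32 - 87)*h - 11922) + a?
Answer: -73473769247/4674800 ≈ -15717.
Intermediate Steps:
y(Q, D) = -(D + Q)/(10*D) (y(Q, D) = -(Q + D)/(5*(D + D)) = -(D + Q)/(5*(2*D)) = -(D + Q)*1/(2*D)/5 = -(D + Q)/(10*D))
a = 62353/4674800 (a = ((⅒)*(-1*130 - 1*11)/130 + 144)/(-2573 + 13361) = ((⅒)*(1/130)*(-130 - 11) + 144)/10788 = ((⅒)*(1/130)*(-141) + 144)*(1/10788) = (-141/1300 + 144)*(1/10788) = (187059/1300)*(1/10788) = 62353/4674800 ≈ 0.013338)
((32 - 87)*h - 11922) + a = ((32 - 87)*69 - 11922) + 62353/4674800 = (-55*69 - 11922) + 62353/4674800 = (-3795 - 11922) + 62353/4674800 = -15717 + 62353/4674800 = -73473769247/4674800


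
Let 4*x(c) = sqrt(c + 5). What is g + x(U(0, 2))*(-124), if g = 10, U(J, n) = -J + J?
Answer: 10 - 31*sqrt(5) ≈ -59.318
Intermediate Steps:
U(J, n) = 0
x(c) = sqrt(5 + c)/4 (x(c) = sqrt(c + 5)/4 = sqrt(5 + c)/4)
g + x(U(0, 2))*(-124) = 10 + (sqrt(5 + 0)/4)*(-124) = 10 + (sqrt(5)/4)*(-124) = 10 - 31*sqrt(5)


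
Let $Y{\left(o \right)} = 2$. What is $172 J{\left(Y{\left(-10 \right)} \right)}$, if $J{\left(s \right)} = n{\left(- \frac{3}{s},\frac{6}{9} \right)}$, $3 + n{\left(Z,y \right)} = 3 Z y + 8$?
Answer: $344$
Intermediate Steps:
$n{\left(Z,y \right)} = 5 + 3 Z y$ ($n{\left(Z,y \right)} = -3 + \left(3 Z y + 8\right) = -3 + \left(8 + 3 Z y\right) = 5 + 3 Z y$)
$J{\left(s \right)} = 5 - \frac{6}{s}$ ($J{\left(s \right)} = 5 + 3 \left(- \frac{3}{s}\right) \frac{6}{9} = 5 + 3 \left(- \frac{3}{s}\right) 6 \cdot \frac{1}{9} = 5 + 3 \left(- \frac{3}{s}\right) \frac{2}{3} = 5 - \frac{6}{s}$)
$172 J{\left(Y{\left(-10 \right)} \right)} = 172 \left(5 - \frac{6}{2}\right) = 172 \left(5 - 3\right) = 172 \cdot 2 = 344$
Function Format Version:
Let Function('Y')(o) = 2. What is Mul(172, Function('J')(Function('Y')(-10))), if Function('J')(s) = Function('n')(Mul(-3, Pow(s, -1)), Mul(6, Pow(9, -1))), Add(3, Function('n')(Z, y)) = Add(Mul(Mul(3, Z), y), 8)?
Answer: 344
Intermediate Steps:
Function('n')(Z, y) = Add(5, Mul(3, Z, y)) (Function('n')(Z, y) = Add(-3, Add(Mul(Mul(3, Z), y), 8)) = Add(-3, Add(Mul(3, Z, y), 8)) = Add(-3, Add(8, Mul(3, Z, y))) = Add(5, Mul(3, Z, y)))
Function('J')(s) = Add(5, Mul(-6, Pow(s, -1))) (Function('J')(s) = Add(5, Mul(3, Mul(-3, Pow(s, -1)), Mul(6, Pow(9, -1)))) = Add(5, Mul(3, Mul(-3, Pow(s, -1)), Mul(6, Rational(1, 9)))) = Add(5, Mul(3, Mul(-3, Pow(s, -1)), Rational(2, 3))) = Add(5, Mul(-6, Pow(s, -1))))
Mul(172, Function('J')(Function('Y')(-10))) = Mul(172, Add(5, Mul(-6, Pow(2, -1)))) = Mul(172, Add(5, Mul(-6, Rational(1, 2)))) = Mul(172, Add(5, -3)) = Mul(172, 2) = 344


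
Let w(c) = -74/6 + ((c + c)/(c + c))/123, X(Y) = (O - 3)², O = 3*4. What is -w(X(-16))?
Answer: 1516/123 ≈ 12.325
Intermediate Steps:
O = 12
X(Y) = 81 (X(Y) = (12 - 3)² = 9² = 81)
w(c) = -1516/123 (w(c) = -74*⅙ + ((2*c)/((2*c)))*(1/123) = -37/3 + ((2*c)*(1/(2*c)))*(1/123) = -37/3 + 1*(1/123) = -37/3 + 1/123 = -1516/123)
-w(X(-16)) = -1*(-1516/123) = 1516/123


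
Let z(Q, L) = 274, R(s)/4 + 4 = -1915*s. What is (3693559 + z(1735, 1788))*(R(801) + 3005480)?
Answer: -11562421281268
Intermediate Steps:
R(s) = -16 - 7660*s (R(s) = -16 + 4*(-1915*s) = -16 - 7660*s)
(3693559 + z(1735, 1788))*(R(801) + 3005480) = (3693559 + 274)*((-16 - 7660*801) + 3005480) = 3693833*((-16 - 6135660) + 3005480) = 3693833*(-6135676 + 3005480) = 3693833*(-3130196) = -11562421281268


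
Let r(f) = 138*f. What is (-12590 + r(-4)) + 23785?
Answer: 10643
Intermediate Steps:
(-12590 + r(-4)) + 23785 = (-12590 + 138*(-4)) + 23785 = (-12590 - 552) + 23785 = -13142 + 23785 = 10643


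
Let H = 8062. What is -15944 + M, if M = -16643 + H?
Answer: -24525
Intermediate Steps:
M = -8581 (M = -16643 + 8062 = -8581)
-15944 + M = -15944 - 8581 = -24525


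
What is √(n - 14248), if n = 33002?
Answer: √18754 ≈ 136.95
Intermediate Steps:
√(n - 14248) = √(33002 - 14248) = √18754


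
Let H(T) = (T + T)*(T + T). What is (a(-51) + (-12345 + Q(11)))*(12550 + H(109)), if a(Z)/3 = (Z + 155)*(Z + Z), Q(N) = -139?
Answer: -2661758792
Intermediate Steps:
H(T) = 4*T**2 (H(T) = (2*T)*(2*T) = 4*T**2)
a(Z) = 6*Z*(155 + Z) (a(Z) = 3*((Z + 155)*(Z + Z)) = 3*((155 + Z)*(2*Z)) = 3*(2*Z*(155 + Z)) = 6*Z*(155 + Z))
(a(-51) + (-12345 + Q(11)))*(12550 + H(109)) = (6*(-51)*(155 - 51) + (-12345 - 139))*(12550 + 4*109**2) = (6*(-51)*104 - 12484)*(12550 + 4*11881) = (-31824 - 12484)*(12550 + 47524) = -44308*60074 = -2661758792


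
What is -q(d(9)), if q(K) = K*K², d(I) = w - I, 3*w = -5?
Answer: 32768/27 ≈ 1213.6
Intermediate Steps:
w = -5/3 (w = (⅓)*(-5) = -5/3 ≈ -1.6667)
d(I) = -5/3 - I
q(K) = K³
-q(d(9)) = -(-5/3 - 1*9)³ = -(-5/3 - 9)³ = -(-32/3)³ = -1*(-32768/27) = 32768/27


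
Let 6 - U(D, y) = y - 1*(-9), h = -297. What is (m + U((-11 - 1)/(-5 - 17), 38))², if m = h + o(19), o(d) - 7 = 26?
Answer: 93025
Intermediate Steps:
o(d) = 33 (o(d) = 7 + 26 = 33)
U(D, y) = -3 - y (U(D, y) = 6 - (y - 1*(-9)) = 6 - (y + 9) = 6 - (9 + y) = 6 + (-9 - y) = -3 - y)
m = -264 (m = -297 + 33 = -264)
(m + U((-11 - 1)/(-5 - 17), 38))² = (-264 + (-3 - 1*38))² = (-264 + (-3 - 38))² = (-264 - 41)² = (-305)² = 93025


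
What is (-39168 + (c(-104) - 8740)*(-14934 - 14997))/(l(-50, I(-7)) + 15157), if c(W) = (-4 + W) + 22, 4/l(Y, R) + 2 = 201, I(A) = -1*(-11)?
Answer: 52562235762/3016247 ≈ 17426.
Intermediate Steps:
I(A) = 11
l(Y, R) = 4/199 (l(Y, R) = 4/(-2 + 201) = 4/199)
c(W) = 18 + W
(-39168 + (c(-104) - 8740)*(-14934 - 14997))/(l(-50, I(-7)) + 15157) = (-39168 + ((18 - 104) - 8740)*(-14934 - 14997))/(4/199 + 15157) = (-39168 + (-86 - 8740)*(-29931))/(3016247/199) = (-39168 - 8826*(-29931))*(199/3016247) = (-39168 + 264171006)*(199/3016247) = 264131838*(199/3016247) = 52562235762/3016247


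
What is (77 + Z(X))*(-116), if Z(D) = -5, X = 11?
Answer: -8352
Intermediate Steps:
(77 + Z(X))*(-116) = (77 - 5)*(-116) = 72*(-116) = -8352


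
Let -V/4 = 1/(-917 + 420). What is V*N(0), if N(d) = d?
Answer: 0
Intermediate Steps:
V = 4/497 (V = -4/(-917 + 420) = -4/(-497) = -4*(-1/497) = 4/497 ≈ 0.0080483)
V*N(0) = (4/497)*0 = 0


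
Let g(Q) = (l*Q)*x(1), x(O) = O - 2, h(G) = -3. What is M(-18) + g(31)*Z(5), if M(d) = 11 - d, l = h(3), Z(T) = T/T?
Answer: 122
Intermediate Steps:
x(O) = -2 + O
Z(T) = 1
l = -3
g(Q) = 3*Q (g(Q) = (-3*Q)*(-2 + 1) = -3*Q*(-1) = 3*Q)
M(-18) + g(31)*Z(5) = (11 - 1*(-18)) + (3*31)*1 = (11 + 18) + 93*1 = 29 + 93 = 122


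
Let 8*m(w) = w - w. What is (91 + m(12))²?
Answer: 8281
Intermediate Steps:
m(w) = 0 (m(w) = (w - w)/8 = (⅛)*0 = 0)
(91 + m(12))² = (91 + 0)² = 91² = 8281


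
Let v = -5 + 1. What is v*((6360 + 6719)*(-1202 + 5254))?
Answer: -211984432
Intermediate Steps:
v = -4
v*((6360 + 6719)*(-1202 + 5254)) = -4*(6360 + 6719)*(-1202 + 5254) = -52316*4052 = -4*52996108 = -211984432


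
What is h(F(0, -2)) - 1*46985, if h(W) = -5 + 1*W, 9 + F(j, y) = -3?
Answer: -47002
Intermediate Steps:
F(j, y) = -12 (F(j, y) = -9 - 3 = -12)
h(W) = -5 + W
h(F(0, -2)) - 1*46985 = (-5 - 12) - 1*46985 = -17 - 46985 = -47002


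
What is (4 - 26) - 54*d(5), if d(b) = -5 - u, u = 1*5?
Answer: 518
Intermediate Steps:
u = 5
d(b) = -10 (d(b) = -5 - 1*5 = -5 - 5 = -10)
(4 - 26) - 54*d(5) = (4 - 26) - 54*(-10) = -22 + 540 = 518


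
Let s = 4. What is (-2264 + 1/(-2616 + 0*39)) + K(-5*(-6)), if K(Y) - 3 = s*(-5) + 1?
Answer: -5964481/2616 ≈ -2280.0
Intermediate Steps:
K(Y) = -16 (K(Y) = 3 + (4*(-5) + 1) = 3 + (-20 + 1) = 3 - 19 = -16)
(-2264 + 1/(-2616 + 0*39)) + K(-5*(-6)) = (-2264 + 1/(-2616 + 0*39)) - 16 = (-2264 + 1/(-2616 + 0)) - 16 = (-2264 + 1/(-2616)) - 16 = (-2264 - 1/2616) - 16 = -5922625/2616 - 16 = -5964481/2616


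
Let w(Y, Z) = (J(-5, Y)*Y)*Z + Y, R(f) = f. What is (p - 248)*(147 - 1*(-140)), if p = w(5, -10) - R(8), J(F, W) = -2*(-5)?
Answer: -215537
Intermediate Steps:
J(F, W) = 10
w(Y, Z) = Y + 10*Y*Z (w(Y, Z) = (10*Y)*Z + Y = 10*Y*Z + Y = Y + 10*Y*Z)
p = -503 (p = 5*(1 + 10*(-10)) - 1*8 = 5*(1 - 100) - 8 = 5*(-99) - 8 = -495 - 8 = -503)
(p - 248)*(147 - 1*(-140)) = (-503 - 248)*(147 - 1*(-140)) = -751*(147 + 140) = -751*287 = -215537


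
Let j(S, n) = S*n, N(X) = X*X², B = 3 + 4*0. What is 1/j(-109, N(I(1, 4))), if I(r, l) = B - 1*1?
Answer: -1/872 ≈ -0.0011468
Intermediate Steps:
B = 3 (B = 3 + 0 = 3)
I(r, l) = 2 (I(r, l) = 3 - 1*1 = 3 - 1 = 2)
N(X) = X³
1/j(-109, N(I(1, 4))) = 1/(-109*2³) = 1/(-109*8) = 1/(-872) = -1/872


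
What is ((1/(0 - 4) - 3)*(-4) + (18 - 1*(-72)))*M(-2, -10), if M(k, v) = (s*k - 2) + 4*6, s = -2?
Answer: 2678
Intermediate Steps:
M(k, v) = 22 - 2*k (M(k, v) = (-2*k - 2) + 4*6 = (-2 - 2*k) + 24 = 22 - 2*k)
((1/(0 - 4) - 3)*(-4) + (18 - 1*(-72)))*M(-2, -10) = ((1/(0 - 4) - 3)*(-4) + (18 - 1*(-72)))*(22 - 2*(-2)) = ((1/(-4) - 3)*(-4) + (18 + 72))*(22 + 4) = ((-¼ - 3)*(-4) + 90)*26 = (-13/4*(-4) + 90)*26 = (13 + 90)*26 = 103*26 = 2678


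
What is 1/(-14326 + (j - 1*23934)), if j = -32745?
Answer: -1/71005 ≈ -1.4084e-5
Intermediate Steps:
1/(-14326 + (j - 1*23934)) = 1/(-14326 + (-32745 - 1*23934)) = 1/(-14326 + (-32745 - 23934)) = 1/(-14326 - 56679) = 1/(-71005) = -1/71005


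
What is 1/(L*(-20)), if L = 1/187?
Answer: -187/20 ≈ -9.3500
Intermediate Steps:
L = 1/187 ≈ 0.0053476
1/(L*(-20)) = 1/((1/187)*(-20)) = 1/(-20/187) = -187/20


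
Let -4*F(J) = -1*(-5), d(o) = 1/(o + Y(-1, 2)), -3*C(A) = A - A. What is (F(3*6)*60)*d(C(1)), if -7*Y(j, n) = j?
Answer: -525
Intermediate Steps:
Y(j, n) = -j/7
C(A) = 0 (C(A) = -(A - A)/3 = -⅓*0 = 0)
d(o) = 1/(⅐ + o) (d(o) = 1/(o - ⅐*(-1)) = 1/(o + ⅐) = 1/(⅐ + o))
F(J) = -5/4 (F(J) = -(-1)*(-5)/4 = -¼*5 = -5/4)
(F(3*6)*60)*d(C(1)) = (-5/4*60)*(7/(1 + 7*0)) = -525/(1 + 0) = -525/1 = -525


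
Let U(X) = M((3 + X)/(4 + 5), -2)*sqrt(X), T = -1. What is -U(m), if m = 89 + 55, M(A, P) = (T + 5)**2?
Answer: -192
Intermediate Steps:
M(A, P) = 16 (M(A, P) = (-1 + 5)**2 = 4**2 = 16)
m = 144
U(X) = 16*sqrt(X)
-U(m) = -16*sqrt(144) = -16*12 = -1*192 = -192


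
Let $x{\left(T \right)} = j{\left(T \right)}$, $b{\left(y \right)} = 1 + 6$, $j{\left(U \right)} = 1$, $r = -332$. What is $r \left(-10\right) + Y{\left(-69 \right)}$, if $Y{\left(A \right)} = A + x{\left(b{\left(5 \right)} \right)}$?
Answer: $3252$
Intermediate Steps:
$b{\left(y \right)} = 7$
$x{\left(T \right)} = 1$
$Y{\left(A \right)} = 1 + A$ ($Y{\left(A \right)} = A + 1 = 1 + A$)
$r \left(-10\right) + Y{\left(-69 \right)} = \left(-332\right) \left(-10\right) + \left(1 - 69\right) = 3320 - 68 = 3252$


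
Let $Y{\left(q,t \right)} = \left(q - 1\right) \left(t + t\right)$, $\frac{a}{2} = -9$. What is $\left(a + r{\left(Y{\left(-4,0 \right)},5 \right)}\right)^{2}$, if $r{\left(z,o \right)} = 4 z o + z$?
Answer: $324$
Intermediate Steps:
$a = -18$ ($a = 2 \left(-9\right) = -18$)
$Y{\left(q,t \right)} = 2 t \left(-1 + q\right)$ ($Y{\left(q,t \right)} = \left(-1 + q\right) 2 t = 2 t \left(-1 + q\right)$)
$r{\left(z,o \right)} = z + 4 o z$ ($r{\left(z,o \right)} = 4 o z + z = z + 4 o z$)
$\left(a + r{\left(Y{\left(-4,0 \right)},5 \right)}\right)^{2} = \left(-18 + 2 \cdot 0 \left(-1 - 4\right) \left(1 + 4 \cdot 5\right)\right)^{2} = \left(-18 + 2 \cdot 0 \left(-5\right) \left(1 + 20\right)\right)^{2} = \left(-18 + 0 \cdot 21\right)^{2} = \left(-18 + 0\right)^{2} = \left(-18\right)^{2} = 324$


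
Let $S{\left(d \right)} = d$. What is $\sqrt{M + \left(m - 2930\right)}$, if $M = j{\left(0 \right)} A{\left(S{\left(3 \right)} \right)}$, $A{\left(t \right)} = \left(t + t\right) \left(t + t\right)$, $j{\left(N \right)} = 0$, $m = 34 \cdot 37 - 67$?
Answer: $i \sqrt{1739} \approx 41.701 i$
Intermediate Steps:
$m = 1191$ ($m = 1258 - 67 = 1191$)
$A{\left(t \right)} = 4 t^{2}$ ($A{\left(t \right)} = 2 t 2 t = 4 t^{2}$)
$M = 0$ ($M = 0 \cdot 4 \cdot 3^{2} = 0 \cdot 4 \cdot 9 = 0 \cdot 36 = 0$)
$\sqrt{M + \left(m - 2930\right)} = \sqrt{0 + \left(1191 - 2930\right)} = \sqrt{0 - 1739} = \sqrt{-1739} = i \sqrt{1739}$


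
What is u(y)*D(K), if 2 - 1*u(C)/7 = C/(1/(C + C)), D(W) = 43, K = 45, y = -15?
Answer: -134848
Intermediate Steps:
u(C) = 14 - 14*C**2 (u(C) = 14 - 7*C/(1/(C + C)) = 14 - 7*C/(1/(2*C)) = 14 - 7*C*2*C = 14 - 14*C**2)
u(y)*D(K) = (14 - 14*(-15)**2)*43 = (14 - 14*225)*43 = (14 - 3150)*43 = -3136*43 = -134848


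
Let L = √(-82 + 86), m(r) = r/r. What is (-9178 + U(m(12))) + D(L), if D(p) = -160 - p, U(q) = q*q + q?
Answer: -9338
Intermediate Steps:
m(r) = 1
U(q) = q + q² (U(q) = q² + q = q + q²)
L = 2 (L = √4 = 2)
(-9178 + U(m(12))) + D(L) = (-9178 + 1*(1 + 1)) + (-160 - 1*2) = (-9178 + 1*2) + (-160 - 2) = (-9178 + 2) - 162 = -9176 - 162 = -9338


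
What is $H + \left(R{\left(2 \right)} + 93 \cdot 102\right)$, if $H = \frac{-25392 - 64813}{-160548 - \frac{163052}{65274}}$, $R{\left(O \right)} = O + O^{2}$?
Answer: $\frac{49739947646769}{5239886602} \approx 9492.6$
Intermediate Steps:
$H = \frac{2944020585}{5239886602}$ ($H = - \frac{90205}{-160548 - \frac{81526}{32637}} = - \frac{90205}{- \frac{5239886602}{32637}} = \left(-90205\right) \left(- \frac{32637}{5239886602}\right) = \frac{2944020585}{5239886602} \approx 0.56185$)
$H + \left(R{\left(2 \right)} + 93 \cdot 102\right) = \frac{2944020585}{5239886602} + \left(2 \left(1 + 2\right) + 93 \cdot 102\right) = \frac{2944020585}{5239886602} + \left(2 \cdot 3 + 9486\right) = \frac{2944020585}{5239886602} + \left(6 + 9486\right) = \frac{2944020585}{5239886602} + 9492 = \frac{49739947646769}{5239886602}$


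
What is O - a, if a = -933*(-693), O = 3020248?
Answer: 2373679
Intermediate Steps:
a = 646569
O - a = 3020248 - 1*646569 = 3020248 - 646569 = 2373679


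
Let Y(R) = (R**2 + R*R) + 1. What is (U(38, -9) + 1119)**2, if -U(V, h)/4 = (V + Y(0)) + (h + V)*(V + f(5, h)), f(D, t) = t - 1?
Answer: 5221225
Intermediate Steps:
f(D, t) = -1 + t
Y(R) = 1 + 2*R**2 (Y(R) = (R**2 + R**2) + 1 = 2*R**2 + 1 = 1 + 2*R**2)
U(V, h) = -4 - 4*V - 4*(V + h)*(-1 + V + h) (U(V, h) = -4*((V + (1 + 2*0**2)) + (h + V)*(V + (-1 + h))) = -4*((V + (1 + 2*0)) + (V + h)*(-1 + V + h)) = -4*((V + (1 + 0)) + (V + h)*(-1 + V + h)) = -4*((V + 1) + (V + h)*(-1 + V + h)) = -4*((1 + V) + (V + h)*(-1 + V + h)) = -4*(1 + V + (V + h)*(-1 + V + h)) = -4 - 4*V - 4*(V + h)*(-1 + V + h))
(U(38, -9) + 1119)**2 = ((-4 - 4*38**2 - 4*(-9)**2 + 4*(-9) - 8*38*(-9)) + 1119)**2 = ((-4 - 4*1444 - 4*81 - 36 + 2736) + 1119)**2 = ((-4 - 5776 - 324 - 36 + 2736) + 1119)**2 = (-3404 + 1119)**2 = (-2285)**2 = 5221225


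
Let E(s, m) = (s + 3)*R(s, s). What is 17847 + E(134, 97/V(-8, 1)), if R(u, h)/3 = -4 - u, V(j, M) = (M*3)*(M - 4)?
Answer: -38871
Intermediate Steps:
V(j, M) = 3*M*(-4 + M) (V(j, M) = (3*M)*(-4 + M) = 3*M*(-4 + M))
R(u, h) = -12 - 3*u (R(u, h) = 3*(-4 - u) = -12 - 3*u)
E(s, m) = (-12 - 3*s)*(3 + s) (E(s, m) = (s + 3)*(-12 - 3*s) = (3 + s)*(-12 - 3*s) = (-12 - 3*s)*(3 + s))
17847 + E(134, 97/V(-8, 1)) = 17847 - 3*(3 + 134)*(4 + 134) = 17847 - 3*137*138 = 17847 - 56718 = -38871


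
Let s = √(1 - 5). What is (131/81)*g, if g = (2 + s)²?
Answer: 1048*I/81 ≈ 12.938*I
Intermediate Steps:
s = 2*I (s = √(-4) = 2*I ≈ 2.0*I)
g = (2 + 2*I)² ≈ 8.0*I
(131/81)*g = (131/81)*(8*I) = (131*(1/81))*(8*I) = 131*(8*I)/81 = 1048*I/81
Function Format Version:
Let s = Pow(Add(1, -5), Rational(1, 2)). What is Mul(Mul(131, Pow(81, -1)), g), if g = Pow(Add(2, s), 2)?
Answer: Mul(Rational(1048, 81), I) ≈ Mul(12.938, I)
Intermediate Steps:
s = Mul(2, I) (s = Pow(-4, Rational(1, 2)) = Mul(2, I) ≈ Mul(2.0000, I))
g = Pow(Add(2, Mul(2, I)), 2) ≈ Mul(8.0000, I)
Mul(Mul(131, Pow(81, -1)), g) = Mul(Mul(131, Pow(81, -1)), Mul(8, I)) = Mul(Mul(131, Rational(1, 81)), Mul(8, I)) = Mul(Rational(131, 81), Mul(8, I)) = Mul(Rational(1048, 81), I)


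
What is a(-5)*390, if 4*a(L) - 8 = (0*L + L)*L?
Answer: 6435/2 ≈ 3217.5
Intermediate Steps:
a(L) = 2 + L²/4 (a(L) = 2 + ((0*L + L)*L)/4 = 2 + ((0 + L)*L)/4 = 2 + (L*L)/4 = 2 + L²/4)
a(-5)*390 = (2 + (¼)*(-5)²)*390 = (2 + (¼)*25)*390 = (2 + 25/4)*390 = (33/4)*390 = 6435/2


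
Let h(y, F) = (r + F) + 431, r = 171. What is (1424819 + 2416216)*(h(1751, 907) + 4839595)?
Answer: 18594849902640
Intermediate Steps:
h(y, F) = 602 + F (h(y, F) = (171 + F) + 431 = 602 + F)
(1424819 + 2416216)*(h(1751, 907) + 4839595) = (1424819 + 2416216)*((602 + 907) + 4839595) = 3841035*(1509 + 4839595) = 3841035*4841104 = 18594849902640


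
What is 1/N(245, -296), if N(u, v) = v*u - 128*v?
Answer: -1/34632 ≈ -2.8875e-5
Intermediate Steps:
N(u, v) = -128*v + u*v (N(u, v) = u*v - 128*v = -128*v + u*v)
1/N(245, -296) = 1/(-296*(-128 + 245)) = 1/(-296*117) = 1/(-34632) = -1/34632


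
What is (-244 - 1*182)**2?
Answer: 181476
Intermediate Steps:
(-244 - 1*182)**2 = (-244 - 182)**2 = (-426)**2 = 181476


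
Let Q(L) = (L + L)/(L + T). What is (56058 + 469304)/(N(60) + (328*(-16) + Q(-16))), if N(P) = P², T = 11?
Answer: -1313405/4104 ≈ -320.03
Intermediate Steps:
Q(L) = 2*L/(11 + L) (Q(L) = (L + L)/(L + 11) = (2*L)/(11 + L) = 2*L/(11 + L))
(56058 + 469304)/(N(60) + (328*(-16) + Q(-16))) = (56058 + 469304)/(60² + (328*(-16) + 2*(-16)/(11 - 16))) = 525362/(3600 + (-5248 + 2*(-16)/(-5))) = 525362/(3600 + (-5248 + 2*(-16)*(-⅕))) = 525362/(3600 + (-5248 + 32/5)) = 525362/(3600 - 26208/5) = 525362/(-8208/5) = 525362*(-5/8208) = -1313405/4104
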